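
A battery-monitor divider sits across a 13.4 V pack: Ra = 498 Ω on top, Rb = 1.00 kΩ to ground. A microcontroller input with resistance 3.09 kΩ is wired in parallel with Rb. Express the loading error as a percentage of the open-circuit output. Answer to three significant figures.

9.71 %

Unloaded V = 13.4 × 1000/1498 = 8.9453 V.
Loaded: Rb‖R_L = 755.5 Ω, giving V = 13.4 × 755.5/1254 = 8.0764 V.
Drop = (8.9453 − 8.0764) / 8.9453 = 9.71 %.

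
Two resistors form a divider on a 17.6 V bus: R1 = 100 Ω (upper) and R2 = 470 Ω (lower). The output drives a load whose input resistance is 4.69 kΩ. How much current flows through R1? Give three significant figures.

I ≈ 33.4 mA

R2‖R_L = 427.2 Ω, so the source sees R1 + R2‖R_L = 527.2 Ω.
I = 17.6 V / 527.2 Ω = 33.4 mA.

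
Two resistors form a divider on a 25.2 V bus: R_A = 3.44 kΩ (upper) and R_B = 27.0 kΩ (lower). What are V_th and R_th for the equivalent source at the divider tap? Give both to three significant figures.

V_th is the open-circuit tap voltage: 25.2 × 27.0/(3.44 + 27.0) = 22.4 V.
With the supply zeroed, R_A and R_B appear in parallel from the tap: R_th = R_A‖R_B = (3.44 × 27.0)/30.44 = 3.05 kΩ.

V_th = 22.4 V, R_th = 3.05 kΩ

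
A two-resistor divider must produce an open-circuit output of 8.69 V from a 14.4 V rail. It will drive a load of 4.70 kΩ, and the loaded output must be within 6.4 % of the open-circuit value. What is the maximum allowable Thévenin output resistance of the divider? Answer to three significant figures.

R_th ≤ 321 Ω

Loading drop = R_th/(R_th + R_L) ≤ 0.0640, so R_th ≤ R_L · ε/(1−ε) = 4.70 kΩ × 0.0640/0.9360 = 321 Ω.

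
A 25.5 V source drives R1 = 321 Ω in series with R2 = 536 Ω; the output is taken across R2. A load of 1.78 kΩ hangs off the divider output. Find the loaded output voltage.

The load sits in parallel with R2: R2‖R_L = (536 × 1780) / (536 + 1780) = 412.0 Ω.
V_out = 25.5 × 412.0 / (321 + 412.0) = 25.5 × 412.0/733.0 = 14.3 V.
(Unloaded it would have been 15.9 V.)

V_out ≈ 14.3 V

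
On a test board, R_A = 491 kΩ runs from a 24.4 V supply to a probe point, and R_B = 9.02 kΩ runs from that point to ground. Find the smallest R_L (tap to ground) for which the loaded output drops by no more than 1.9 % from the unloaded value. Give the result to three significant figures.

R_L(min) ≈ 457 kΩ

Output resistance R_th = R_A‖R_B = (491 × 9.02)/500.0 = 8.857 kΩ.
The fractional drop is R_th/(R_th + R_L); requiring this ≤ 0.0190 gives R_L ≥ R_th(1/0.0190 − 1) = 8.857 × 51.63 = 457 kΩ.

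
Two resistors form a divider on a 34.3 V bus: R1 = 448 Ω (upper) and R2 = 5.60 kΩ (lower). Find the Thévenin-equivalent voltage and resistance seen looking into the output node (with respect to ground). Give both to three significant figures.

V_th = 31.8 V, R_th = 415 Ω

V_th is the open-circuit tap voltage: 34.3 × 5600/(448 + 5600) = 31.8 V.
With the supply zeroed, R1 and R2 appear in parallel from the tap: R_th = R1‖R2 = (448 × 5600)/6048 = 415 Ω.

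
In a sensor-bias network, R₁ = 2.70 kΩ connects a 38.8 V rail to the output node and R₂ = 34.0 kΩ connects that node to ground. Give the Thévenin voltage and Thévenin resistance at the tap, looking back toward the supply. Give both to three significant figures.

V_th = 35.9 V, R_th = 2.50 kΩ

V_th is the open-circuit tap voltage: 38.8 × 34.0/(2.70 + 34.0) = 35.9 V.
With the supply zeroed, R₁ and R₂ appear in parallel from the tap: R_th = R₁‖R₂ = (2.70 × 34.0)/36.70 = 2.50 kΩ.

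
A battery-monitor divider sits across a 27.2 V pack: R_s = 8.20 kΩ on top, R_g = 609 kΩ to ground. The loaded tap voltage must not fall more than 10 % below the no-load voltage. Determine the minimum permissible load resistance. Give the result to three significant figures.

Output resistance R_th = R_s‖R_g = (8.20 × 609)/617.2 = 8.091 kΩ.
The fractional drop is R_th/(R_th + R_L); requiring this ≤ 0.100 gives R_L ≥ R_th(1/0.100 − 1) = 8.091 × 9.000 = 72.8 kΩ.

R_L(min) ≈ 72.8 kΩ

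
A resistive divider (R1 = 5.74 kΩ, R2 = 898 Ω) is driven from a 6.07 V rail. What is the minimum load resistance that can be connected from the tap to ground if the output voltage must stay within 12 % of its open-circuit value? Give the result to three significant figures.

R_L(min) ≈ 5.69 kΩ

Output resistance R_th = R1‖R2 = (5740 × 898)/6638 = 776.5 Ω.
The fractional drop is R_th/(R_th + R_L); requiring this ≤ 0.120 gives R_L ≥ R_th(1/0.120 − 1) = 776.5 × 7.333 = 5.69 kΩ.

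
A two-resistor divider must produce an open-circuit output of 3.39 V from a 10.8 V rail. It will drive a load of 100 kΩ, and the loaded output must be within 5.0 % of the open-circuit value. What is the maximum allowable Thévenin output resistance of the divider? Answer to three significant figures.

Loading drop = R_th/(R_th + R_L) ≤ 0.0500, so R_th ≤ R_L · ε/(1−ε) = 100 kΩ × 0.0500/0.9500 = 5.26 kΩ.

R_th ≤ 5.26 kΩ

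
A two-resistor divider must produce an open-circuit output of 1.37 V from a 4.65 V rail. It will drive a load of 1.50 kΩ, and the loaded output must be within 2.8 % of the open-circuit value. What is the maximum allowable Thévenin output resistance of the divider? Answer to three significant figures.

R_th ≤ 43.2 Ω

Loading drop = R_th/(R_th + R_L) ≤ 0.0280, so R_th ≤ R_L · ε/(1−ε) = 1.50 kΩ × 0.0280/0.9720 = 43.2 Ω.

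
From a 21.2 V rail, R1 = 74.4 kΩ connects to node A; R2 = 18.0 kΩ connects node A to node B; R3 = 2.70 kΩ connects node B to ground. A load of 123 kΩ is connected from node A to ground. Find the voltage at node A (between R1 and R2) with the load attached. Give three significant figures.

Below node A the series string R2+R3 = 20.70 kΩ sits in parallel with the 123 kΩ load: 17.72 kΩ.
V_A = 21.2 × 17.72/(74.4 + 17.72) = 4.08 V.

V ≈ 4.08 V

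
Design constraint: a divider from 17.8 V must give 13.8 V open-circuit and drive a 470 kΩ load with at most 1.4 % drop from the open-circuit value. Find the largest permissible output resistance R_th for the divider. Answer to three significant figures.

Loading drop = R_th/(R_th + R_L) ≤ 0.0140, so R_th ≤ R_L · ε/(1−ε) = 470 kΩ × 0.0140/0.9860 = 6.67 kΩ.
(Any R1, R2 with R2/(R1+R2) = 0.775 and R1‖R2 ≤ 6.67 kΩ will meet the spec.)

R_th ≤ 6.67 kΩ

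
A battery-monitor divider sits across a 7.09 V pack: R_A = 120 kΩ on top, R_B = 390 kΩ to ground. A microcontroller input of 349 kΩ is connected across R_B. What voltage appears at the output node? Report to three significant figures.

The load sits in parallel with R_B: R_B‖R_L = (390 × 349) / (390 + 349) = 184.2 kΩ.
V_out = 7.09 × 184.2 / (120 + 184.2) = 7.09 × 184.2/304.2 = 4.29 V.
(Unloaded it would have been 5.42 V.)

V_out ≈ 4.29 V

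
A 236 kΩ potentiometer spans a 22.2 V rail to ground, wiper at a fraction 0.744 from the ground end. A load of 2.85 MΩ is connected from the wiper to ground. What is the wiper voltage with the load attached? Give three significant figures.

The wiper splits the pot into (1−α)R = 60.42 kΩ above and αR = 175.6 kΩ below.
Lower section ‖ load = 165.4 kΩ.
V_wiper = 22.2 × 165.4/(60.42 + 165.4) = 16.3 V.

V ≈ 16.3 V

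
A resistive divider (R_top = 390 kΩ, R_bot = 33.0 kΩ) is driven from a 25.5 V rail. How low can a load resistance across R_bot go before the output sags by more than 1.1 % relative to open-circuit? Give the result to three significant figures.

Output resistance R_th = R_top‖R_bot = (390 × 33.0)/423.0 = 30.43 kΩ.
The fractional drop is R_th/(R_th + R_L); requiring this ≤ 0.0110 gives R_L ≥ R_th(1/0.0110 − 1) = 30.43 × 89.91 = 2.74 MΩ.

R_L(min) ≈ 2.74 MΩ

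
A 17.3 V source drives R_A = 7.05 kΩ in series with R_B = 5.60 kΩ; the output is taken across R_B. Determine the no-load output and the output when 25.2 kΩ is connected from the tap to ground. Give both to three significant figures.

Open-circuit: V = 17.3 × 5.60/(7.05 + 5.60) = 7.66 V.
With the load, R_B becomes R_B‖R_L = 4.582 kΩ, so V = 17.3 × 4.582/11.63 = 6.81 V.

Unloaded: 7.66 V; loaded: 6.81 V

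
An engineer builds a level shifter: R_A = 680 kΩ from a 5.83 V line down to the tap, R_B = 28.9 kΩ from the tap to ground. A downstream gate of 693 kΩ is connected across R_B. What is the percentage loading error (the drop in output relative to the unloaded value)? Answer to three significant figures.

3.85 %

The divider's output (Thévenin) resistance is R_A‖R_B = 27.72 kΩ.
Fractional drop under load = R_th/(R_th + R_L) = 27.72 / (27.72 + 693) = 0.03846.
So the output falls by 3.85 %.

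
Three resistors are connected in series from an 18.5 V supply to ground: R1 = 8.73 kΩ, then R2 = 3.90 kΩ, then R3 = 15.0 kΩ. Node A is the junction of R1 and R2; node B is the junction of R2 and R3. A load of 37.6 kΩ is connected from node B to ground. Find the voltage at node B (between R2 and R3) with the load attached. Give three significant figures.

V ≈ 8.49 V

At node B, R3 is in parallel with the load: R3‖R_L = 10.72 kΩ.
Below node A the resistance is R2 + (R3‖R_L) = 14.62 kΩ, so V_A = 18.5 × 14.62/23.35 = 11.58 V.
Then V_B = V_A × (R3‖R_L)/(R2 + R3‖R_L) = 11.58 × 10.72/14.62 = 8.49 V.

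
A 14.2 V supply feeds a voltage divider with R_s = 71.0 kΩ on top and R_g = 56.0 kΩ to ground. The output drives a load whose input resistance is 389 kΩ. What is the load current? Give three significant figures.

I_L ≈ 0.0149 mA

R_g‖R_L = 48.95 kΩ; V_out = 14.2 × 48.95/120.0 = 5.795 V.
I_L = V_out / R_L = 5.795 / 389 kΩ = 0.0149 mA.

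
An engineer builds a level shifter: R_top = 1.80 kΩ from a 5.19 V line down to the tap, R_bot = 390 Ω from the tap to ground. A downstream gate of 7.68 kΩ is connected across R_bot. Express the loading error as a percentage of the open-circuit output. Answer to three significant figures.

4.01 %

The divider's output (Thévenin) resistance is R_top‖R_bot = 320.5 Ω.
Fractional drop under load = R_th/(R_th + R_L) = 320.5 / (320.5 + 7680) = 0.04007.
So the output falls by 4.01 %.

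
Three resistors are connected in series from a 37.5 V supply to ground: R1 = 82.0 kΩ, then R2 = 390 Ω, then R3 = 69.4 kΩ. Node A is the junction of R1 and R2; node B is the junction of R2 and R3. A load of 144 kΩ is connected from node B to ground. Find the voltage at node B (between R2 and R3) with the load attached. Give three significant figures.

At node B, R3 is in parallel with the load: R3‖R_L = 46830 Ω.
Below node A the resistance is R2 + (R3‖R_L) = 47220 Ω, so V_A = 37.5 × 47220/129200 = 13.70 V.
Then V_B = V_A × (R3‖R_L)/(R2 + R3‖R_L) = 13.70 × 46830/47220 = 13.6 V.

V ≈ 13.6 V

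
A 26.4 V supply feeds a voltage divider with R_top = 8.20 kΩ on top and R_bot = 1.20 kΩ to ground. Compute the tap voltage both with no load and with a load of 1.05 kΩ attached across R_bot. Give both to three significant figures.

Unloaded: 3.37 V; loaded: 1.69 V

Open-circuit: V = 26.4 × 1.20/(8.20 + 1.20) = 3.37 V.
With the load, R_bot becomes R_bot‖R_L = 0.5600 kΩ, so V = 26.4 × 0.5600/8.760 = 1.69 V.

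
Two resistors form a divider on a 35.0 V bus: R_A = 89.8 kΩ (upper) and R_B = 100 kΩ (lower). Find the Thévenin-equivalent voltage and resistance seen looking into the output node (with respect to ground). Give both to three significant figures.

V_th = 18.4 V, R_th = 47.3 kΩ

V_th is the open-circuit tap voltage: 35.0 × 100/(89.8 + 100) = 18.4 V.
With the supply zeroed, R_A and R_B appear in parallel from the tap: R_th = R_A‖R_B = (89.8 × 100)/189.8 = 47.3 kΩ.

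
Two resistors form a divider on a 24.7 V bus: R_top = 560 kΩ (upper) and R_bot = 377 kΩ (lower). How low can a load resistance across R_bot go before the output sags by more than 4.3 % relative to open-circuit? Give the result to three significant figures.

R_L(min) ≈ 5.01 MΩ

Output resistance R_th = R_top‖R_bot = (560 × 377)/937.0 = 225.3 kΩ.
The fractional drop is R_th/(R_th + R_L); requiring this ≤ 0.0430 gives R_L ≥ R_th(1/0.0430 − 1) = 225.3 × 22.26 = 5.01 MΩ.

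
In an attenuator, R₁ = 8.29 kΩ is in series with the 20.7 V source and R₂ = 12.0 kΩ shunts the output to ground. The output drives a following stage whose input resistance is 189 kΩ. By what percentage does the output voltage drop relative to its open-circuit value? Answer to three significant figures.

2.53 %

The divider's output (Thévenin) resistance is R₁‖R₂ = 4.903 kΩ.
Fractional drop under load = R_th/(R_th + R_L) = 4.903 / (4.903 + 189) = 0.02529.
So the output falls by 2.53 %.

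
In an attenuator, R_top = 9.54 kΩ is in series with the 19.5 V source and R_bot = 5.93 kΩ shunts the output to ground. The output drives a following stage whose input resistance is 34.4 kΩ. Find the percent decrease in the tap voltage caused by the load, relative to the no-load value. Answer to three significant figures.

9.61 %

Unloaded V = 19.5 × 5.93/15.47 = 7.4748 V.
Loaded: R_bot‖R_L = 5.058 kΩ, giving V = 19.5 × 5.058/14.60 = 6.7565 V.
Drop = (7.4748 − 6.7565) / 7.4748 = 9.61 %.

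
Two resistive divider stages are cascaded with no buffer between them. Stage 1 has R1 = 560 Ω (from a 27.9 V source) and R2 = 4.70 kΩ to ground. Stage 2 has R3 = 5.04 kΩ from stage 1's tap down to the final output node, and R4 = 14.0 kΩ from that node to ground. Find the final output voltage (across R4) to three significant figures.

Stage 2 presents R3+R4 = 19040 Ω as a load on stage 1's tap.
Stage 1's lower leg becomes R2‖(R3+R4) = 3770 Ω, so V_mid = 27.9 × 3770/4330 = 24.29 V.
Stage 2 is itself unloaded: V_out = V_mid × R4/(R3+R4) = 24.29 × 14000/19040 = 17.9 V.

V_out ≈ 17.9 V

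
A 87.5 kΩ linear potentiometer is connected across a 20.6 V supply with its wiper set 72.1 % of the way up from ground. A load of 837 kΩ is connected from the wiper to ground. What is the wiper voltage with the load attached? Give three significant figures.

The wiper splits the pot into (1−α)R = 24.41 kΩ above and αR = 63.09 kΩ below.
Lower section ‖ load = 58.67 kΩ.
V_wiper = 20.6 × 58.67/(24.41 + 58.67) = 14.5 V.

V ≈ 14.5 V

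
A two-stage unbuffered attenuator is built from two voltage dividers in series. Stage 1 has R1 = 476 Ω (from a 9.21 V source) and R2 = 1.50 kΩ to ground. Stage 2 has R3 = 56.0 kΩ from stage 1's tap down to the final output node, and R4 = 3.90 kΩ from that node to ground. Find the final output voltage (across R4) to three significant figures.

Stage 2 presents R3+R4 = 59900 Ω as a load on stage 1's tap.
Stage 1's lower leg becomes R2‖(R3+R4) = 1463 Ω, so V_mid = 9.21 × 1463/1939 = 6.949 V.
Stage 2 is itself unloaded: V_out = V_mid × R4/(R3+R4) = 6.949 × 3900/59900 = 0.452 V.

V_out ≈ 0.452 V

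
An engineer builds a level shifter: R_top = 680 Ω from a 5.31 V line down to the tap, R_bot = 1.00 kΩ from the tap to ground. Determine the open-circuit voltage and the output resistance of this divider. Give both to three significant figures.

V_th = 3.16 V, R_th = 405 Ω

V_th is the open-circuit tap voltage: 5.31 × 1000/(680 + 1000) = 3.16 V.
With the supply zeroed, R_top and R_bot appear in parallel from the tap: R_th = R_top‖R_bot = (680 × 1000)/1680 = 405 Ω.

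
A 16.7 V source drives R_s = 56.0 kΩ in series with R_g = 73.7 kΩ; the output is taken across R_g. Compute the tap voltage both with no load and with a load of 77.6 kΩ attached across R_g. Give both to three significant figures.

Open-circuit: V = 16.7 × 73.7/(56.0 + 73.7) = 9.49 V.
With the load, R_g becomes R_g‖R_L = 37.80 kΩ, so V = 16.7 × 37.80/93.80 = 6.73 V.

Unloaded: 9.49 V; loaded: 6.73 V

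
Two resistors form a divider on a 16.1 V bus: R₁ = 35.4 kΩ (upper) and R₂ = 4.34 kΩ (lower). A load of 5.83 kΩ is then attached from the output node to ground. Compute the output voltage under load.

V_out ≈ 1.06 V

The load sits in parallel with R₂: R₂‖R_L = (4.34 × 5.83) / (4.34 + 5.83) = 2.488 kΩ.
V_out = 16.1 × 2.488 / (35.4 + 2.488) = 16.1 × 2.488/37.89 = 1.06 V.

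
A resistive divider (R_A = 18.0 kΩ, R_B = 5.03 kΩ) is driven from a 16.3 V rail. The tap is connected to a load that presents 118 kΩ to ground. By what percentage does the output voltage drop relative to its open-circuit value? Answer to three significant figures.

The divider's output (Thévenin) resistance is R_A‖R_B = 3.931 kΩ.
Fractional drop under load = R_th/(R_th + R_L) = 3.931 / (3.931 + 118) = 0.03224.
So the output falls by 3.22 %.

3.22 %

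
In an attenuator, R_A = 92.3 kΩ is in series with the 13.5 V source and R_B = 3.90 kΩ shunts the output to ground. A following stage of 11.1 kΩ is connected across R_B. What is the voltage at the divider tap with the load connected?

The load sits in parallel with R_B: R_B‖R_L = (3.90 × 11.1) / (3.90 + 11.1) = 2.886 kΩ.
V_out = 13.5 × 2.886 / (92.3 + 2.886) = 13.5 × 2.886/95.19 = 0.409 V.

V_out ≈ 0.409 V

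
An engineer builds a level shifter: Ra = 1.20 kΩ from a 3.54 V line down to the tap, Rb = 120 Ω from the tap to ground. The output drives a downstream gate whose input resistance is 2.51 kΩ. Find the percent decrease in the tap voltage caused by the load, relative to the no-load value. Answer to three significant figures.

4.17 %

The divider's output (Thévenin) resistance is Ra‖Rb = 109.1 Ω.
Fractional drop under load = R_th/(R_th + R_L) = 109.1 / (109.1 + 2510) = 0.04165.
So the output falls by 4.17 %.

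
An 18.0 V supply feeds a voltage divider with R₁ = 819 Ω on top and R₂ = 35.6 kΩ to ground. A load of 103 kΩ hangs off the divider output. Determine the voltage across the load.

V_out ≈ 17.5 V

The load sits in parallel with R₂: R₂‖R_L = (35600 × 103000) / (35600 + 103000) = 26460 Ω.
V_out = 18.0 × 26460 / (819 + 26460) = 18.0 × 26460/27270 = 17.5 V.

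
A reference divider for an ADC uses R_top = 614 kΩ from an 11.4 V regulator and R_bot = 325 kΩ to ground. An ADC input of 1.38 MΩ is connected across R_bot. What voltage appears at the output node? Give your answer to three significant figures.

V_out ≈ 3.42 V

The load sits in parallel with R_bot: R_bot‖R_L = (325 × 1380) / (325 + 1380) = 263.0 kΩ.
V_out = 11.4 × 263.0 / (614 + 263.0) = 11.4 × 263.0/877.0 = 3.42 V.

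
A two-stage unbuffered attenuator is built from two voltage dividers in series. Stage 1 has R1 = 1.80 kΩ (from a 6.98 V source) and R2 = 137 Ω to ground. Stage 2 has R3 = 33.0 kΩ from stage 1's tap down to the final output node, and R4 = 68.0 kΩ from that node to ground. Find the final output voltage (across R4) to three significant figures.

Stage 2 presents R3+R4 = 101000 Ω as a load on stage 1's tap.
Stage 1's lower leg becomes R2‖(R3+R4) = 136.8 Ω, so V_mid = 6.98 × 136.8/1937 = 0.4931 V.
Stage 2 is itself unloaded: V_out = V_mid × R4/(R3+R4) = 0.4931 × 68000/101000 = 0.332 V.

V_out ≈ 0.332 V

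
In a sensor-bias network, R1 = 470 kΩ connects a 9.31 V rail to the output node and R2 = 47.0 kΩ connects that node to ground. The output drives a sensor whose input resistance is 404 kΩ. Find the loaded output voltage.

The load sits in parallel with R2: R2‖R_L = (47.0 × 404) / (47.0 + 404) = 42.10 kΩ.
V_out = 9.31 × 42.10 / (470 + 42.10) = 9.31 × 42.10/512.1 = 0.765 V.
(Unloaded it would have been 0.846 V.)

V_out ≈ 0.765 V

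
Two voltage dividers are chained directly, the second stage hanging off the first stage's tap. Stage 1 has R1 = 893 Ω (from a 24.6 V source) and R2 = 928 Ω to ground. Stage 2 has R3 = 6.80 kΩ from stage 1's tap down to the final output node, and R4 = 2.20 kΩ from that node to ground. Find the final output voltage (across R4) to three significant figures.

Stage 2 presents R3+R4 = 9000 Ω as a load on stage 1's tap.
Stage 1's lower leg becomes R2‖(R3+R4) = 841.3 Ω, so V_mid = 24.6 × 841.3/1734 = 11.93 V.
Stage 2 is itself unloaded: V_out = V_mid × R4/(R3+R4) = 11.93 × 2200/9000 = 2.92 V.

V_out ≈ 2.92 V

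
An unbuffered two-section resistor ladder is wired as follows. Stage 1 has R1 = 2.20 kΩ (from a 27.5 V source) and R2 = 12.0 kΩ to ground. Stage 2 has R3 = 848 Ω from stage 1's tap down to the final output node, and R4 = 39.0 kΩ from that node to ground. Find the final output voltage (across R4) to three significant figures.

V_out ≈ 21.7 V

Stage 2 presents R3+R4 = 39850 Ω as a load on stage 1's tap.
Stage 1's lower leg becomes R2‖(R3+R4) = 9223 Ω, so V_mid = 27.5 × 9223/11420 = 22.20 V.
Stage 2 is itself unloaded: V_out = V_mid × R4/(R3+R4) = 22.20 × 39000/39850 = 21.7 V.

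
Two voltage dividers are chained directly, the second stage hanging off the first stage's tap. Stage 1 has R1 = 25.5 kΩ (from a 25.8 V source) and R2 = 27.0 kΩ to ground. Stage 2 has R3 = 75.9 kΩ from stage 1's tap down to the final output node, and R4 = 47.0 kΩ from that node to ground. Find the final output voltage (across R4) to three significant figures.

V_out ≈ 4.58 V

Stage 2 presents R3+R4 = 122.9 kΩ as a load on stage 1's tap.
Stage 1's lower leg becomes R2‖(R3+R4) = 22.14 kΩ, so V_mid = 25.8 × 22.14/47.64 = 11.99 V.
Stage 2 is itself unloaded: V_out = V_mid × R4/(R3+R4) = 11.99 × 47.0/122.9 = 4.58 V.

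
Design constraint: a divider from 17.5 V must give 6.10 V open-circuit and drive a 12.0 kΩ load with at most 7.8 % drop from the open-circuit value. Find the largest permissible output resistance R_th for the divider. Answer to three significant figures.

R_th ≤ 1.02 kΩ

Loading drop = R_th/(R_th + R_L) ≤ 0.0780, so R_th ≤ R_L · ε/(1−ε) = 12.0 kΩ × 0.0780/0.9220 = 1.02 kΩ.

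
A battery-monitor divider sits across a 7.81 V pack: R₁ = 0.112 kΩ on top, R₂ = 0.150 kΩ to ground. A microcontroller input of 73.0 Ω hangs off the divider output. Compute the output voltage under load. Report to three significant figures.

The load sits in parallel with R₂: R₂‖R_L = (150 × 73.0) / (150 + 73.0) = 49.10 Ω.
V_out = 7.81 × 49.10 / (112 + 49.10) = 7.81 × 49.10/161.1 = 2.38 V.
(Unloaded it would have been 4.47 V.)

V_out ≈ 2.38 V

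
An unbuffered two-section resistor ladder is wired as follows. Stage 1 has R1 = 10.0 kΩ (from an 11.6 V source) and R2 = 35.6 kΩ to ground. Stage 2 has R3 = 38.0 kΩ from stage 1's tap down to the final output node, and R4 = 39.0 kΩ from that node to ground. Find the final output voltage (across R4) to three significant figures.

Stage 2 presents R3+R4 = 77.00 kΩ as a load on stage 1's tap.
Stage 1's lower leg becomes R2‖(R3+R4) = 24.34 kΩ, so V_mid = 11.6 × 24.34/34.34 = 8.222 V.
Stage 2 is itself unloaded: V_out = V_mid × R4/(R3+R4) = 8.222 × 39.0/77.00 = 4.16 V.

V_out ≈ 4.16 V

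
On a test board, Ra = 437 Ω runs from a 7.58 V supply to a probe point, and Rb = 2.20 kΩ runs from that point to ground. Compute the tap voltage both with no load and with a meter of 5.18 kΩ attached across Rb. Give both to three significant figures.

Unloaded: 6.32 V; loaded: 5.91 V

Open-circuit: V = 7.58 × 2200/(437 + 2200) = 6.32 V.
With the load, Rb becomes Rb‖R_L = 1544 Ω, so V = 7.58 × 1544/1981 = 5.91 V.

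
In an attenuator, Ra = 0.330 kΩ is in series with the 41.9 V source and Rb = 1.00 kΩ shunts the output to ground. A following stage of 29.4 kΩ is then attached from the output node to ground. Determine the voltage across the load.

The load sits in parallel with Rb: Rb‖R_L = (1000 × 29400) / (1000 + 29400) = 967.1 Ω.
V_out = 41.9 × 967.1 / (330 + 967.1) = 41.9 × 967.1/1297 = 31.2 V.
(Unloaded it would have been 31.5 V.)

V_out ≈ 31.2 V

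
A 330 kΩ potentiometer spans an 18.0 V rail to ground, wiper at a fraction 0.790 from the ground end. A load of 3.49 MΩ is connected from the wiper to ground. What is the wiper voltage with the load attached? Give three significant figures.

V ≈ 14.0 V

The wiper splits the pot into (1−α)R = 69.30 kΩ above and αR = 260.7 kΩ below.
Lower section ‖ load = 242.6 kΩ.
V_wiper = 18.0 × 242.6/(69.30 + 242.6) = 14.0 V.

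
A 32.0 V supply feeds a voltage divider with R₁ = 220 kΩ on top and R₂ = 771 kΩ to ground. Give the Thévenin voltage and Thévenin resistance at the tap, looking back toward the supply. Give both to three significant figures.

V_th = 24.9 V, R_th = 171 kΩ

V_th is the open-circuit tap voltage: 32.0 × 771/(220 + 771) = 24.9 V.
With the supply zeroed, R₁ and R₂ appear in parallel from the tap: R_th = R₁‖R₂ = (220 × 771)/991.0 = 171 kΩ.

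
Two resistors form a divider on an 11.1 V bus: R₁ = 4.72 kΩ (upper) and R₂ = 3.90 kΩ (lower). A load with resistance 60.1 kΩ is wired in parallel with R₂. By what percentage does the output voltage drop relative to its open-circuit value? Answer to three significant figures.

3.43 %

The divider's output (Thévenin) resistance is R₁‖R₂ = 2.135 kΩ.
Fractional drop under load = R_th/(R_th + R_L) = 2.135 / (2.135 + 60.1) = 0.03431.
So the output falls by 3.43 %.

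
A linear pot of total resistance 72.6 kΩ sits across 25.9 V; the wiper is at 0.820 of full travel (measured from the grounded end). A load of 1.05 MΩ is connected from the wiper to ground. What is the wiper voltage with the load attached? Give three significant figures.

V ≈ 21.0 V

The wiper splits the pot into (1−α)R = 13.07 kΩ above and αR = 59.53 kΩ below.
Lower section ‖ load = 56.34 kΩ.
V_wiper = 25.9 × 56.34/(13.07 + 56.34) = 21.0 V.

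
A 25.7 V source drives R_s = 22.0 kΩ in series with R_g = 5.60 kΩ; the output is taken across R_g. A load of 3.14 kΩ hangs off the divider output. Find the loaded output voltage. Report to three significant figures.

The load sits in parallel with R_g: R_g‖R_L = (5.60 × 3.14) / (5.60 + 3.14) = 2.012 kΩ.
V_out = 25.7 × 2.012 / (22.0 + 2.012) = 25.7 × 2.012/24.01 = 2.15 V.

V_out ≈ 2.15 V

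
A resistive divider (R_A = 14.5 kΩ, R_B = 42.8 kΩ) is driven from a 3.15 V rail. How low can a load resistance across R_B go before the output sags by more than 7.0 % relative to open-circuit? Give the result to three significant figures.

R_L(min) ≈ 144 kΩ

Output resistance R_th = R_A‖R_B = (14.5 × 42.8)/57.30 = 10.83 kΩ.
The fractional drop is R_th/(R_th + R_L); requiring this ≤ 0.0700 gives R_L ≥ R_th(1/0.0700 − 1) = 10.83 × 13.29 = 144 kΩ.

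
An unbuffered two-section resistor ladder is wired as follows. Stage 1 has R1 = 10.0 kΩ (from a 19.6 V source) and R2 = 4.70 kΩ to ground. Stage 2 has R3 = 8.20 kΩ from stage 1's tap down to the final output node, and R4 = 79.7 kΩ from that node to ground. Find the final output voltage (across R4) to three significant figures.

V_out ≈ 5.48 V

Stage 2 presents R3+R4 = 87.90 kΩ as a load on stage 1's tap.
Stage 1's lower leg becomes R2‖(R3+R4) = 4.461 kΩ, so V_mid = 19.6 × 4.461/14.46 = 6.047 V.
Stage 2 is itself unloaded: V_out = V_mid × R4/(R3+R4) = 6.047 × 79.7/87.90 = 5.48 V.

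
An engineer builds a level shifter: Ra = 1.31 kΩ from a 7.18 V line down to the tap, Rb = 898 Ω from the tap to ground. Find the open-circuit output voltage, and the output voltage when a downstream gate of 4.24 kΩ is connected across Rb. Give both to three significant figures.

Unloaded: 2.92 V; loaded: 2.59 V

Open-circuit: V = 7.18 × 898/(1310 + 898) = 2.92 V.
With the load, Rb becomes Rb‖R_L = 741.1 Ω, so V = 7.18 × 741.1/2051 = 2.59 V.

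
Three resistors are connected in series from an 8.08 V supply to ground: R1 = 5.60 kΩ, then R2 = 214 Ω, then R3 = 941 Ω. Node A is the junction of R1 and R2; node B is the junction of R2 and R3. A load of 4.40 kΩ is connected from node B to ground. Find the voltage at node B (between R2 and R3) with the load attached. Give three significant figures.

At node B, R3 is in parallel with the load: R3‖R_L = 775.2 Ω.
Below node A the resistance is R2 + (R3‖R_L) = 989.2 Ω, so V_A = 8.08 × 989.2/6589 = 1.213 V.
Then V_B = V_A × (R3‖R_L)/(R2 + R3‖R_L) = 1.213 × 775.2/989.2 = 0.951 V.

V ≈ 0.951 V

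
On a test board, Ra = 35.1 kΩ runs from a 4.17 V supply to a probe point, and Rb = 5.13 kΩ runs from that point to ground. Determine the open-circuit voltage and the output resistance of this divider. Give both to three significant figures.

V_th = 0.532 V, R_th = 4.48 kΩ

V_th is the open-circuit tap voltage: 4.17 × 5.13/(35.1 + 5.13) = 0.532 V.
With the supply zeroed, Ra and Rb appear in parallel from the tap: R_th = Ra‖Rb = (35.1 × 5.13)/40.23 = 4.48 kΩ.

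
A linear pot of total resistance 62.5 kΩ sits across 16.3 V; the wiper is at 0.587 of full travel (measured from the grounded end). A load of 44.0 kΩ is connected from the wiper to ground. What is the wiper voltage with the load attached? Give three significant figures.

V ≈ 7.12 V

The wiper splits the pot into (1−α)R = 25.81 kΩ above and αR = 36.69 kΩ below.
Lower section ‖ load = 20.01 kΩ.
V_wiper = 16.3 × 20.01/(25.81 + 20.01) = 7.12 V.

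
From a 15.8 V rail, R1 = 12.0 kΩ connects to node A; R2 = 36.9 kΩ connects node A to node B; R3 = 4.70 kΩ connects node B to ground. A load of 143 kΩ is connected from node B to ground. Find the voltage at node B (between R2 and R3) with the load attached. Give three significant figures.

V ≈ 1.35 V

At node B, R3 is in parallel with the load: R3‖R_L = 4.550 kΩ.
Below node A the resistance is R2 + (R3‖R_L) = 41.45 kΩ, so V_A = 15.8 × 41.45/53.45 = 12.25 V.
Then V_B = V_A × (R3‖R_L)/(R2 + R3‖R_L) = 12.25 × 4.550/41.45 = 1.35 V.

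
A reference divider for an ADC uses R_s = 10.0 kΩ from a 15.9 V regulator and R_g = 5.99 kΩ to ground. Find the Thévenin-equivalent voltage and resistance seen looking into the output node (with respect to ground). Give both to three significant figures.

V_th = 5.96 V, R_th = 3.75 kΩ

V_th is the open-circuit tap voltage: 15.9 × 5.99/(10.0 + 5.99) = 5.96 V.
With the supply zeroed, R_s and R_g appear in parallel from the tap: R_th = R_s‖R_g = (10.0 × 5.99)/15.99 = 3.75 kΩ.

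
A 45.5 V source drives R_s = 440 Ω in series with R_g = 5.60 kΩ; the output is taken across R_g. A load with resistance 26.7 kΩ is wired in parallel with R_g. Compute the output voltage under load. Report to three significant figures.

V_out ≈ 41.6 V

The load sits in parallel with R_g: R_g‖R_L = (5600 × 26700) / (5600 + 26700) = 4629 Ω.
V_out = 45.5 × 4629 / (440 + 4629) = 45.5 × 4629/5069 = 41.6 V.
(Unloaded it would have been 42.2 V.)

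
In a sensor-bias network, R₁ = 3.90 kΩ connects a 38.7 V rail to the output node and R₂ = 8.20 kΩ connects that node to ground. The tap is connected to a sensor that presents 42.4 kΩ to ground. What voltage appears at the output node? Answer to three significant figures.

V_out ≈ 24.7 V

The load sits in parallel with R₂: R₂‖R_L = (8.20 × 42.4) / (8.20 + 42.4) = 6.871 kΩ.
V_out = 38.7 × 6.871 / (3.90 + 6.871) = 38.7 × 6.871/10.77 = 24.7 V.
(Unloaded it would have been 26.2 V.)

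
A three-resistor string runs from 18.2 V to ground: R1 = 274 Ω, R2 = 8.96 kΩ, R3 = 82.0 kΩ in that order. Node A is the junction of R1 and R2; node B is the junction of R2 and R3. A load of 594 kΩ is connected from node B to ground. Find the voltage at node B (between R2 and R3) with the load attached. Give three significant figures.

V ≈ 16.1 V

At node B, R3 is in parallel with the load: R3‖R_L = 72050 Ω.
Below node A the resistance is R2 + (R3‖R_L) = 81010 Ω, so V_A = 18.2 × 81010/81290 = 18.14 V.
Then V_B = V_A × (R3‖R_L)/(R2 + R3‖R_L) = 18.14 × 72050/81010 = 16.1 V.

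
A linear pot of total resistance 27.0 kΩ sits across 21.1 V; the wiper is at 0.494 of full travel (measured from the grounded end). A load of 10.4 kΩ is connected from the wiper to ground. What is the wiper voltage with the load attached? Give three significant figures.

V ≈ 6.32 V

The wiper splits the pot into (1−α)R = 13.66 kΩ above and αR = 13.34 kΩ below.
Lower section ‖ load = 5.844 kΩ.
V_wiper = 21.1 × 5.844/(13.66 + 5.844) = 6.32 V.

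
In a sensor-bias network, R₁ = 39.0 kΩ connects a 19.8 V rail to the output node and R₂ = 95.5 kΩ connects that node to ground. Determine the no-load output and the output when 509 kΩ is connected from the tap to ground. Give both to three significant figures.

Unloaded: 14.1 V; loaded: 13.3 V

Open-circuit: V = 19.8 × 95.5/(39.0 + 95.5) = 14.1 V.
With the load, R₂ becomes R₂‖R_L = 80.41 kΩ, so V = 19.8 × 80.41/119.4 = 13.3 V.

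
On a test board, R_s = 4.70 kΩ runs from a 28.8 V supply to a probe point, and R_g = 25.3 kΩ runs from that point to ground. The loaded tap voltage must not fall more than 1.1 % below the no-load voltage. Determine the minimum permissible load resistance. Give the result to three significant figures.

Output resistance R_th = R_s‖R_g = (4.70 × 25.3)/30.00 = 3.964 kΩ.
The fractional drop is R_th/(R_th + R_L); requiring this ≤ 0.0110 gives R_L ≥ R_th(1/0.0110 − 1) = 3.964 × 89.91 = 356 kΩ.

R_L(min) ≈ 356 kΩ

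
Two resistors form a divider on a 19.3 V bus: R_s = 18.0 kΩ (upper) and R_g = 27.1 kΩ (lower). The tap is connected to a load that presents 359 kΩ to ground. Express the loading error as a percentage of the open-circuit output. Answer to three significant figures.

2.92 %

The divider's output (Thévenin) resistance is R_s‖R_g = 10.82 kΩ.
Fractional drop under load = R_th/(R_th + R_L) = 10.82 / (10.82 + 359) = 0.02925.
So the output falls by 2.92 %.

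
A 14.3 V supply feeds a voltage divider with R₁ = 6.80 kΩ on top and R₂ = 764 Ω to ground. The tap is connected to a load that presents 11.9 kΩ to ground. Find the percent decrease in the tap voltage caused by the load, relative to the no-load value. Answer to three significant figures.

5.46 %

The divider's output (Thévenin) resistance is R₁‖R₂ = 686.8 Ω.
Fractional drop under load = R_th/(R_th + R_L) = 686.8 / (686.8 + 11900) = 0.05457.
So the output falls by 5.46 %.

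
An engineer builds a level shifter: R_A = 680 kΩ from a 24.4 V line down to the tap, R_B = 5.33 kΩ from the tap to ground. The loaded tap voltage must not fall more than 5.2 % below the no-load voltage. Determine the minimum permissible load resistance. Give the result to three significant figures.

R_L(min) ≈ 96.4 kΩ

Output resistance R_th = R_A‖R_B = (680 × 5.33)/685.3 = 5.289 kΩ.
The fractional drop is R_th/(R_th + R_L); requiring this ≤ 0.0520 gives R_L ≥ R_th(1/0.0520 − 1) = 5.289 × 18.23 = 96.4 kΩ.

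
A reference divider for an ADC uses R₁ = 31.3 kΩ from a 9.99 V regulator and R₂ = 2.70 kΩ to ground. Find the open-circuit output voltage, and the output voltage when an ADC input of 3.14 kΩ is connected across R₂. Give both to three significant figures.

Open-circuit: V = 9.99 × 2.70/(31.3 + 2.70) = 0.793 V.
With the load, R₂ becomes R₂‖R_L = 1.452 kΩ, so V = 9.99 × 1.452/32.75 = 0.443 V.

Unloaded: 0.793 V; loaded: 0.443 V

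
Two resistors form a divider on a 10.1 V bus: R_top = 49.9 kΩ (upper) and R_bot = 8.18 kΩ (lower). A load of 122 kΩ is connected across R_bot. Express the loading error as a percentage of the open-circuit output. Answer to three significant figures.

The divider's output (Thévenin) resistance is R_top‖R_bot = 7.028 kΩ.
Fractional drop under load = R_th/(R_th + R_L) = 7.028 / (7.028 + 122) = 0.05447.
So the output falls by 5.45 %.

5.45 %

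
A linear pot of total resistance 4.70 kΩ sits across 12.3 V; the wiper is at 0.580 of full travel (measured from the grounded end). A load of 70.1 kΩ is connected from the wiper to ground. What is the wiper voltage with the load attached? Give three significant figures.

The wiper splits the pot into (1−α)R = 1.974 kΩ above and αR = 2.726 kΩ below.
Lower section ‖ load = 2.624 kΩ.
V_wiper = 12.3 × 2.624/(1.974 + 2.624) = 7.02 V.

V ≈ 7.02 V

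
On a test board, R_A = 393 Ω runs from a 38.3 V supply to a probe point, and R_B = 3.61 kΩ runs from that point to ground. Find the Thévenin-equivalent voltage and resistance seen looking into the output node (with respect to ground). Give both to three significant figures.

V_th = 34.5 V, R_th = 354 Ω

V_th is the open-circuit tap voltage: 38.3 × 3610/(393 + 3610) = 34.5 V.
With the supply zeroed, R_A and R_B appear in parallel from the tap: R_th = R_A‖R_B = (393 × 3610)/4003 = 354 Ω.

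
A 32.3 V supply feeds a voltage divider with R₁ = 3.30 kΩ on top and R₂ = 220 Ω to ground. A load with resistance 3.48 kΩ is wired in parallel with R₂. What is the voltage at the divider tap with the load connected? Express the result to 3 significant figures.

V_out ≈ 1.91 V

The load sits in parallel with R₂: R₂‖R_L = (220 × 3480) / (220 + 3480) = 206.9 Ω.
V_out = 32.3 × 206.9 / (3300 + 206.9) = 32.3 × 206.9/3507 = 1.91 V.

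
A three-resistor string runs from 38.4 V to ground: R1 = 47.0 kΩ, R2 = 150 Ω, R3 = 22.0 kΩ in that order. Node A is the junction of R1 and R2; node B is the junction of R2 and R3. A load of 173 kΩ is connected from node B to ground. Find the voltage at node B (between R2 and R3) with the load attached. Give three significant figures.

At node B, R3 is in parallel with the load: R3‖R_L = 19520 Ω.
Below node A the resistance is R2 + (R3‖R_L) = 19670 Ω, so V_A = 38.4 × 19670/66670 = 11.33 V.
Then V_B = V_A × (R3‖R_L)/(R2 + R3‖R_L) = 11.33 × 19520/19670 = 11.2 V.

V ≈ 11.2 V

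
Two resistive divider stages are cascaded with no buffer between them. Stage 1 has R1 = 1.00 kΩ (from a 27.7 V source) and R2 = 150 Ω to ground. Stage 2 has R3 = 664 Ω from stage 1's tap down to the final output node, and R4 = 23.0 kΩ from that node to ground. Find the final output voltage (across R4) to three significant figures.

V_out ≈ 3.49 V

Stage 2 presents R3+R4 = 23660 Ω as a load on stage 1's tap.
Stage 1's lower leg becomes R2‖(R3+R4) = 149.1 Ω, so V_mid = 27.7 × 149.1/1149 = 3.593 V.
Stage 2 is itself unloaded: V_out = V_mid × R4/(R3+R4) = 3.593 × 23000/23660 = 3.49 V.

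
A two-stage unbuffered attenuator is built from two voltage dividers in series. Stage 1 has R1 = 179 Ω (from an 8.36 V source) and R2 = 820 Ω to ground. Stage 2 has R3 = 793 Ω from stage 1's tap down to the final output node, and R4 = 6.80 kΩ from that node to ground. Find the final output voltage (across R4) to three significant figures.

Stage 2 presents R3+R4 = 7593 Ω as a load on stage 1's tap.
Stage 1's lower leg becomes R2‖(R3+R4) = 740.1 Ω, so V_mid = 8.36 × 740.1/919.1 = 6.732 V.
Stage 2 is itself unloaded: V_out = V_mid × R4/(R3+R4) = 6.732 × 6800/7593 = 6.03 V.

V_out ≈ 6.03 V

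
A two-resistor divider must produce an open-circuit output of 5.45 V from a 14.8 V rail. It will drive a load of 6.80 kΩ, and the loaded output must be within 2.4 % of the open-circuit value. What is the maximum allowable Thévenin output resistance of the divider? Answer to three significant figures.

R_th ≤ 167 Ω

Loading drop = R_th/(R_th + R_L) ≤ 0.0240, so R_th ≤ R_L · ε/(1−ε) = 6.80 kΩ × 0.0240/0.9760 = 167 Ω.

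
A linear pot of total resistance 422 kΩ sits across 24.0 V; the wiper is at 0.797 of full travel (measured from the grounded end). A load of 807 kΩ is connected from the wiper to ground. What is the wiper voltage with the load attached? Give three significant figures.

The wiper splits the pot into (1−α)R = 85.67 kΩ above and αR = 336.3 kΩ below.
Lower section ‖ load = 237.4 kΩ.
V_wiper = 24.0 × 237.4/(85.67 + 237.4) = 17.6 V.

V ≈ 17.6 V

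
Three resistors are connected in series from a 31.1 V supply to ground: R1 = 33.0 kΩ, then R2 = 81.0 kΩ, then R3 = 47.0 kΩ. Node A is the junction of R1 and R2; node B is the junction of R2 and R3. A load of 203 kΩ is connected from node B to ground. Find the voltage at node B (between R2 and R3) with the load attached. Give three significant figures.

V ≈ 7.80 V

At node B, R3 is in parallel with the load: R3‖R_L = 38.16 kΩ.
Below node A the resistance is R2 + (R3‖R_L) = 119.2 kΩ, so V_A = 31.1 × 119.2/152.2 = 24.36 V.
Then V_B = V_A × (R3‖R_L)/(R2 + R3‖R_L) = 24.36 × 38.16/119.2 = 7.80 V.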